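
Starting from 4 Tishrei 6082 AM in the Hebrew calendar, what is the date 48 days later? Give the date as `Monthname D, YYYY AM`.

Cheshvan 22, 6082 AM

JDN of 4 Tishrei 6082 AM = 2569057.
2569057 + 48 = 2569105.
JDN 2569105 in the Hebrew calendar is Cheshvan 22, 6082 AM.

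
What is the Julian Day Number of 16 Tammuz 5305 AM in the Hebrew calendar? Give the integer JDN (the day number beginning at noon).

2285546

In the proleptic Gregorian calendar the same day is 6 July 1545.
JDN 2451545 is 1 January 2000 CE (Gregorian); the target day is −165999 days from there, so JDN = 2285546.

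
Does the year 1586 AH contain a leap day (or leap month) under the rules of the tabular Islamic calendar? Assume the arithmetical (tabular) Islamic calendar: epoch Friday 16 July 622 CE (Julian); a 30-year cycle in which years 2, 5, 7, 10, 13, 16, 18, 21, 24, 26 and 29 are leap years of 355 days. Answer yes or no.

yes

Year 1586 AH is year 26 of its 30-year cycle; leap positions are 2, 5, 7, 10, 13, 16, 18, 21, 24, 26, 29, so it is a leap year (355 days).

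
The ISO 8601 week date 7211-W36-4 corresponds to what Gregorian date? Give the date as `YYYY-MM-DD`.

ISO week 1 of 7211 is the week containing the first Thursday of 7211.
Week 36, day 4 (Thursday) lands on 7211-09-08.

7211-09-08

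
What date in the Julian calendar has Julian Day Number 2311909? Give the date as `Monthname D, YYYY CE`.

The Gregorian equivalent of JDN 2311909 is 9 September 1617.
In the Julian calendar that day is August 30, 1617 CE.

August 30, 1617 CE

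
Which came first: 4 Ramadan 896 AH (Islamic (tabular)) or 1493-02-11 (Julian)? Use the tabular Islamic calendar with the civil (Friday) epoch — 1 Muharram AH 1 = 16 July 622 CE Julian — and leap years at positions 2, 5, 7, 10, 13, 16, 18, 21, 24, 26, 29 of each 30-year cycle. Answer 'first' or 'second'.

first

First date → JDN 2265837; second date → JDN 2266418.
JDN 2265837 < JDN 2266418, so the first date is earlier.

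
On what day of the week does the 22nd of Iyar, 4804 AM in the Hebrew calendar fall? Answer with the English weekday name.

Monday

In the proleptic Gregorian calendar this is 29 April 1044 (JDN 2102492).
Since JDN mod 7 = 0 (0 = Monday), the day is Monday.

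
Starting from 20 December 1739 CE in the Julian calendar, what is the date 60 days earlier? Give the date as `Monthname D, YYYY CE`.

October 21, 1739 CE

JDN of 20 December 1739 CE = 2356581.
2356581 − 60 = 2356521.
JDN 2356521 in the Julian calendar is October 21, 1739 CE.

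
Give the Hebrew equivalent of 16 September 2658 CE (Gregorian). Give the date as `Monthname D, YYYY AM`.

Both dates share Julian Day Number 2692133; in the Hebrew calendar that is 26 Elul 6418 AM.

Elul 26, 6418 AM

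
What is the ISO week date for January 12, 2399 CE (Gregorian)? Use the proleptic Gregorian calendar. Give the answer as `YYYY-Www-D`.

The weekday is Tuesday (ISO weekday 2).
That Tuesday belongs to ISO week 2 of ISO year 2399.

2399-W02-2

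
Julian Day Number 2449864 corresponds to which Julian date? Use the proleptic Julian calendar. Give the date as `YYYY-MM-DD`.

1995-05-13

JDN 2449864 is 26 May 1995 in the Gregorian calendar.
In the Julian calendar that day is 1995-05-13.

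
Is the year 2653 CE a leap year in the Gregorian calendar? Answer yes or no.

2653 is not divisible by 4, so it is a common year.

no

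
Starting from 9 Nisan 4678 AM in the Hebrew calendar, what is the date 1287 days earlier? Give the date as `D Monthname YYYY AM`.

21 Elul 4674 AM

JDN of 9 Nisan 4678 AM = 2056441.
2056441 − 1287 = 2055154.
JDN 2055154 in the Hebrew calendar is 21 Elul 4674 AM.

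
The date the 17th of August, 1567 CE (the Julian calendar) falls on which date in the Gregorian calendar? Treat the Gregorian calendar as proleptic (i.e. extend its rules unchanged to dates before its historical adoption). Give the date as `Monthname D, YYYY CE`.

The Julian–Gregorian offset here is 10 days (Julian trailing).
17 August 1567 Julian + 10 days → 27 August 1567 Gregorian.

August 27, 1567 CE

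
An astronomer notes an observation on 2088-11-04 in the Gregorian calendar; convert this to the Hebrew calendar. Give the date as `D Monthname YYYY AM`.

20 Cheshvan 5849 AM

Julian Day Number of the source date = 2483995.
Converting JDN 2483995 to the Hebrew calendar gives 20 Cheshvan 5849 AM.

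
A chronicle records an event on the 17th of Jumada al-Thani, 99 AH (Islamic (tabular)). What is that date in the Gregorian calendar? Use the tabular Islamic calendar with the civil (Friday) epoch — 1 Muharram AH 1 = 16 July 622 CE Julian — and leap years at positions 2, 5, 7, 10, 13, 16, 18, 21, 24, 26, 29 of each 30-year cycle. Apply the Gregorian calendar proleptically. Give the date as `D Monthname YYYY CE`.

29 January 718 CE

Julian Day Number of the source date = 1983332.
Converting JDN 1983332 to the Gregorian calendar gives 29 January 718 CE.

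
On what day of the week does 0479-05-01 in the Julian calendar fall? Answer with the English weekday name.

This is JDN 1896133 (2 May 479 Gregorian).
JDN 1896133 mod 7 = 1, and JDN 0 was a Monday, so this is a Tuesday.

Tuesday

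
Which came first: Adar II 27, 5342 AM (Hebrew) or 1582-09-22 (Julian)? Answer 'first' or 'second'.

first

The two dates have Julian Day Numbers 2298963 and 2299148 respectively.
Since 2298963 < 2299148, the first date comes first.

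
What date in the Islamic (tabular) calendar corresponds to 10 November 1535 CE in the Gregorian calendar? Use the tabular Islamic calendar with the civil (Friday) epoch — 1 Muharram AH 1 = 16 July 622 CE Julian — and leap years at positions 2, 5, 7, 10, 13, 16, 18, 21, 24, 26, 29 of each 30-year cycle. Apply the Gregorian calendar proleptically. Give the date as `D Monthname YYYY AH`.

Julian Day Number of the source date = 2282020.
Converting JDN 2282020 to the tabular Islamic calendar gives 4 Jumada al-Awwal 942 AH.

4 Jumada al-Awwal 942 AH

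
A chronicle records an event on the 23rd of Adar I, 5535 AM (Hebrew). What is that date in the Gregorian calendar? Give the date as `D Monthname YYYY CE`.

Julian Day Number of the source date = 2369419.
Converting JDN 2369419 to the Gregorian calendar gives 23 February 1775 CE.

23 February 1775 CE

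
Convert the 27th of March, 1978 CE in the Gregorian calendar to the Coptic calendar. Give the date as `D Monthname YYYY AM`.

Both dates share Julian Day Number 2443595; in the Coptic calendar that is 18 Paremhat 1694 AM.

18 Paremhat 1694 AM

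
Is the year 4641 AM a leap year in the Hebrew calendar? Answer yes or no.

Hebrew year 4641 is year 5 of its 19-year Metonic cycle; leap years are at positions 3, 6, 8, 11, 14, 17, 19, so it is a common year (12 months).

no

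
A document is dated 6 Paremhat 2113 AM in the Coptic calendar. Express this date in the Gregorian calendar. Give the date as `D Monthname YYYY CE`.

Both dates share Julian Day Number 2596623; in the Gregorian calendar that is 18 March 2397 CE.

18 March 2397 CE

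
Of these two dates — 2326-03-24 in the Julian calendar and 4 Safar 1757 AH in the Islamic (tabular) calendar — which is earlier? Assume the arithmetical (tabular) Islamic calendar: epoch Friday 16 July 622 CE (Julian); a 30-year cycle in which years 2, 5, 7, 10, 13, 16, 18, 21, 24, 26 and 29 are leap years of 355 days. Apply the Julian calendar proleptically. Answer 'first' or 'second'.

first

First date → JDN 2570712; second date → JDN 2570741.
JDN 2570712 < JDN 2570741, so the first date is earlier.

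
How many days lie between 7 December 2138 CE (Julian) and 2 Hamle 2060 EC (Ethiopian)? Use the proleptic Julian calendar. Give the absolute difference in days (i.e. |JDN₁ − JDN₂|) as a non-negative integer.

JDN of the first date = 2502303.
JDN of the second date = 2476572.
|2476572 − 2502303| = 25731.

25731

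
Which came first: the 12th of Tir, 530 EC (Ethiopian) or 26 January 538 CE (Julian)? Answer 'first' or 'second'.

first

Converting both to JDN: 1917569 vs 1917588; the smaller is the first.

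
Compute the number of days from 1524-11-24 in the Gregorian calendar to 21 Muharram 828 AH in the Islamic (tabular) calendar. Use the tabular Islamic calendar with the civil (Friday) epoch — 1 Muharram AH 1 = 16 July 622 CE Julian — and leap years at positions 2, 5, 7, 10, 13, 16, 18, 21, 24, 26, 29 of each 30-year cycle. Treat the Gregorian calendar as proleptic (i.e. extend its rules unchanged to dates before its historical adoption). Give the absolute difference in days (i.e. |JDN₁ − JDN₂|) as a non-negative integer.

First date → JDN 2278017; second date → JDN 2241521.
The interval is |2278017 − 2241521| = 36496 days.

36496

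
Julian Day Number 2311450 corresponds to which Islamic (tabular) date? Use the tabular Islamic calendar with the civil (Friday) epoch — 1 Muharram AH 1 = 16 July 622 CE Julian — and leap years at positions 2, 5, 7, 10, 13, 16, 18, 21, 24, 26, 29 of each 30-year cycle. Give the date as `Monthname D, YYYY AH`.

The Gregorian equivalent of JDN 2311450 is 7 June 1616.
In the tabular Islamic calendar that day is Jumada al-Awwal 22, 1025 AH.

Jumada al-Awwal 22, 1025 AH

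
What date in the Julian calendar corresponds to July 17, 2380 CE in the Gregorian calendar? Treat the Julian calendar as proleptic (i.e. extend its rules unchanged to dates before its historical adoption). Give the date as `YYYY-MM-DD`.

The Julian–Gregorian offset here is 16 days (Julian trailing).
17 July 2380 Gregorian − 16 days → 1 July 2380 Julian.

2380-07-01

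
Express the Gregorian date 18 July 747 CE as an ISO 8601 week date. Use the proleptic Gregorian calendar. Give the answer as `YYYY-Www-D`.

0747-W29-5

The weekday is Friday (ISO weekday 5).
That Friday belongs to ISO week 29 of ISO year 747.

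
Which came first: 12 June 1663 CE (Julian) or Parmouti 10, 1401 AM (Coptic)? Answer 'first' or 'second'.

first

Converting both to JDN: 2328631 vs 2336599; the smaller is the first.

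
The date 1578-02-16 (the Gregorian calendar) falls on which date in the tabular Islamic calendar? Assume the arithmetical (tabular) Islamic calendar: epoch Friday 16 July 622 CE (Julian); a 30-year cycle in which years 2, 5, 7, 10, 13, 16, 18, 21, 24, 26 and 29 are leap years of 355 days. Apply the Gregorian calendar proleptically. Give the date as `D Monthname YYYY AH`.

Both dates share Julian Day Number 2297459; in the tabular Islamic calendar that is 28 Dhu al-Qa'dah 985 AH.

28 Dhu al-Qa'dah 985 AH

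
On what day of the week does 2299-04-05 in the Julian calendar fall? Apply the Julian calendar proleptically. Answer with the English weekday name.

This is JDN 2560862 (20 April 2299 Gregorian).
JDN 2560862 mod 7 = 3, and JDN 0 was a Monday, so this is a Thursday.

Thursday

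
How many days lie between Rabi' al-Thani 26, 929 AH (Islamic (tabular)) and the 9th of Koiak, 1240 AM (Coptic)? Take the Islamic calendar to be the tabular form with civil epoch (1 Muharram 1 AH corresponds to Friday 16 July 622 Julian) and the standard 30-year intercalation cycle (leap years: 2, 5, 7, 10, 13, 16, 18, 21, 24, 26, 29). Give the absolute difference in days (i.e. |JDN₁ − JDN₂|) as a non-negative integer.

First date → JDN 2277406; second date → JDN 2277673.
The interval is |2277406 − 2277673| = 267 days.

267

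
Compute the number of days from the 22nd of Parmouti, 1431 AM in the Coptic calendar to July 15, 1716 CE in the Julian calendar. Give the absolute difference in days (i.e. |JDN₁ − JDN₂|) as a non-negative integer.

455

First date → JDN 2347568; second date → JDN 2348023.
The interval is |2347568 − 2348023| = 455 days.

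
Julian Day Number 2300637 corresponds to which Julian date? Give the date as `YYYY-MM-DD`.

JDN 2300637 is 30 October 1586 in the Gregorian calendar.
In the Julian calendar that day is 1586-10-20.

1586-10-20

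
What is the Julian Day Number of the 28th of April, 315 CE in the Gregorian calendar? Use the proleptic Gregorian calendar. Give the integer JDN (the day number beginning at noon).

1836228

JDN 2451545 is 1 January 2000 CE (Gregorian); the target day is −615317 days from there, so JDN = 1836228.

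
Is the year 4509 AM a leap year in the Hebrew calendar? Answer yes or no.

Hebrew year 4509 is year 6 of its 19-year Metonic cycle; leap years are at positions 3, 6, 8, 11, 14, 17, 19, so it is a leap year (13 months).

yes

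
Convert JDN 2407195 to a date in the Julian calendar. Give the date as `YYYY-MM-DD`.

1878-07-17

JDN 2407195 is 29 July 1878 in the Gregorian calendar.
In the Julian calendar that day is 1878-07-17.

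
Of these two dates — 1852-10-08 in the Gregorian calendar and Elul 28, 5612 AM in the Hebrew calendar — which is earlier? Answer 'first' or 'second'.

Converting both to JDN: 2397770 vs 2397744; the smaller is the second.

second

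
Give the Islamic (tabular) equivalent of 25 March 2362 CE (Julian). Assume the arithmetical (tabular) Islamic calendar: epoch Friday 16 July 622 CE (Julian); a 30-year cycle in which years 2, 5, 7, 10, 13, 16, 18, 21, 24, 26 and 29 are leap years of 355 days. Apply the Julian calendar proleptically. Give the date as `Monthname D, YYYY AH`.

Safar 14, 1794 AH

The source date corresponds to 10 April 2362 in the Gregorian calendar (JDN 2583862).
That day falls on 14 Safar 1794 AH in the tabular Islamic calendar.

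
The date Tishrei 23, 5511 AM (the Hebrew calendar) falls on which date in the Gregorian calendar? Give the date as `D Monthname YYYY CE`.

Julian Day Number of the source date = 2360530.
Converting JDN 2360530 to the Gregorian calendar gives 23 October 1750 CE.

23 October 1750 CE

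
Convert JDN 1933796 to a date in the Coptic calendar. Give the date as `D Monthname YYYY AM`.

JDN 1933796 is 14 June 582 in the proleptic Gregorian calendar.
In the Coptic calendar that day is 18 Paoni 298 AM.

18 Paoni 298 AM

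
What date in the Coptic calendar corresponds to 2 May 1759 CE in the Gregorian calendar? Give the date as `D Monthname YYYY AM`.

26 Parmouti 1475 AM

Julian Day Number of the source date = 2363643.
Converting JDN 2363643 to the Coptic calendar gives 26 Parmouti 1475 AM.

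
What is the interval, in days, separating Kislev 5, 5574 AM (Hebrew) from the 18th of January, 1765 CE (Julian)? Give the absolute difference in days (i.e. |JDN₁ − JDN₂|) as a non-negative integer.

17834

First date → JDN 2383576; second date → JDN 2365742.
The interval is |2383576 − 2365742| = 17834 days.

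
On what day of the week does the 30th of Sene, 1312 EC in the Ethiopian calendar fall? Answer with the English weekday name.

This is JDN 2203363 (2 July 1320 Gregorian).
2203363 ≡ 1 (mod 7); counting from Monday = 0 gives Tuesday.

Tuesday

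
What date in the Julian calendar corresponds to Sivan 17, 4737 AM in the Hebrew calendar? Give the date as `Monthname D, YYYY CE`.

Both dates share Julian Day Number 2078065; in the Julian calendar that is 7 June 977 CE.

June 7, 977 CE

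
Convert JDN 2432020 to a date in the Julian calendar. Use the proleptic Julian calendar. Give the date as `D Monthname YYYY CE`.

JDN 2432020 is 18 July 1946 in the Gregorian calendar.
In the Julian calendar that day is 5 July 1946 CE.

5 July 1946 CE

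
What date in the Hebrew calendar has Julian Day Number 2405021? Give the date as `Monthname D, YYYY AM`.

The Gregorian equivalent of JDN 2405021 is 15 August 1872.
In the Hebrew calendar that day is Av 11, 5632 AM.

Av 11, 5632 AM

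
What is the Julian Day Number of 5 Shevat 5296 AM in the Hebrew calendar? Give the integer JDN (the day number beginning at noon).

In the proleptic Gregorian calendar the same day is 8 January 1536.
JDN 2400001 is 17 November 1858 CE (Gregorian), MJD 0; the target day is −117922 days from there, so JDN = 2282079.

2282079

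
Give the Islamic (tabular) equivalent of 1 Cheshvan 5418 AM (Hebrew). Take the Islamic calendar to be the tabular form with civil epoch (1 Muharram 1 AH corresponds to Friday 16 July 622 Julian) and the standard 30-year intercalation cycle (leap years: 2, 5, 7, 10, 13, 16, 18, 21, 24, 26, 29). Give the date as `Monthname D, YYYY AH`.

The source date corresponds to 8 October 1657 in the Gregorian calendar (JDN 2326548).
That day falls on 29 Dhu al-Hijjah 1067 AH in the tabular Islamic calendar.

Dhu al-Hijjah 29, 1067 AH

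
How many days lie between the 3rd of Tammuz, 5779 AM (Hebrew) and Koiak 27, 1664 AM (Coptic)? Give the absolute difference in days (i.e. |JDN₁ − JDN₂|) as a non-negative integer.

26114

First date → JDN 2458671; second date → JDN 2432557.
The interval is |2458671 − 2432557| = 26114 days.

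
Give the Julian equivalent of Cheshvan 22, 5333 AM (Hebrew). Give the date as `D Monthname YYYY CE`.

29 October 1572 CE

Both dates share Julian Day Number 2295533; in the Julian calendar that is 29 October 1572 CE.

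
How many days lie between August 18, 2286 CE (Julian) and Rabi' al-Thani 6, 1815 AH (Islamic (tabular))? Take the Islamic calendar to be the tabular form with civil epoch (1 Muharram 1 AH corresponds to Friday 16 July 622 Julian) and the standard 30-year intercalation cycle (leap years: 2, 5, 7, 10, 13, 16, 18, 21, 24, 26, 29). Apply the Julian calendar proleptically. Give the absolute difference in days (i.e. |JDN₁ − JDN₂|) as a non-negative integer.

JDN of the first date = 2556249.
JDN of the second date = 2591355.
|2591355 − 2556249| = 35106.

35106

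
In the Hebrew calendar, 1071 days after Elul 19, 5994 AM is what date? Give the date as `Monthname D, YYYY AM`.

Av 28, 5997 AM

JDN of Elul 19, 5994 AM = 2537268.
2537268 + 1071 = 2538339.
JDN 2538339 in the Hebrew calendar is Av 28, 5997 AM.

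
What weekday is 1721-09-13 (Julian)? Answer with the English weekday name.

Wednesday

This is JDN 2349909 (24 September 1721 Gregorian).
2349909 ≡ 2 (mod 7); counting from Monday = 0 gives Wednesday.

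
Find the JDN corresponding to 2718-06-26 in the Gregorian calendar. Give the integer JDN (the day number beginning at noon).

2713965

JDN 2299161 is 15 October 1582 CE (Gregorian); the target day is +414804 days from there, so JDN = 2713965.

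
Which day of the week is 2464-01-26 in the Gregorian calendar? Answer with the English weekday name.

JDN 2621043 mod 7 = 5, and JDN 0 was a Monday, so this is a Saturday.

Saturday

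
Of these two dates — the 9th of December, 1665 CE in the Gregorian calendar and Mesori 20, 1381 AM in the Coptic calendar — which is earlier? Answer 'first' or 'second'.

First date → JDN 2329532; second date → JDN 2329424.
JDN 2329424 < JDN 2329532, so the second date is earlier.

second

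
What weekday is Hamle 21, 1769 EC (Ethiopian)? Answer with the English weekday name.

Saturday

This is JDN 2370303 (26 July 1777 Gregorian).
Since JDN mod 7 = 5 (0 = Monday), the day is Saturday.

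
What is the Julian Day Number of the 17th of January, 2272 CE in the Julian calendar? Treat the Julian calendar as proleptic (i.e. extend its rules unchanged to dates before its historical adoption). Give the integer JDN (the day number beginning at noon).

2550922

Equivalently 1 February 2272 (Gregorian).
JDN 2451545 is 1 January 2000 CE (Gregorian); the target day is +99377 days from there, so JDN = 2550922.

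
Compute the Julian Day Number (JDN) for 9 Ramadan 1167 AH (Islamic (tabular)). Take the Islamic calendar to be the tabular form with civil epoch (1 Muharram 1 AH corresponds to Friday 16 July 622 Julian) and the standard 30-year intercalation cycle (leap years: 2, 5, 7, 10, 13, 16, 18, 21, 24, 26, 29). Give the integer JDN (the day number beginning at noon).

In the Gregorian calendar the same day is 30 June 1754.
JDN 2299161 is 15 October 1582 CE (Gregorian); the target day is +62715 days from there, so JDN = 2361876.

2361876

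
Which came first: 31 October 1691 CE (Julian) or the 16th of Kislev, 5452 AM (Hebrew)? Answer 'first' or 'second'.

First date → JDN 2338999; second date → JDN 2339026.
JDN 2338999 < JDN 2339026, so the first date is earlier.

first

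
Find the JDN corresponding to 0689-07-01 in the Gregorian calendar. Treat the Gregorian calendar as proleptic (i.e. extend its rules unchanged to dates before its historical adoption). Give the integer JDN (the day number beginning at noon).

JDN 2400001 is 17 November 1858 CE (Gregorian), MJD 0; the target day is −427107 days from there, so JDN = 1972894.

1972894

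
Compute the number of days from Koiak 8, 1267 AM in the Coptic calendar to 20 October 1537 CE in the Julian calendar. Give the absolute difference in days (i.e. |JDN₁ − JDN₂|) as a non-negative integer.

4793

JDN of the first date = 2287533.
JDN of the second date = 2282740.
|2282740 − 2287533| = 4793.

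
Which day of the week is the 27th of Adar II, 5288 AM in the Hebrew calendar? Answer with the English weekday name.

Wednesday

Equivalently 28 March 1528 Gregorian, JDN 2279237.
Since JDN mod 7 = 2 (0 = Monday), the day is Wednesday.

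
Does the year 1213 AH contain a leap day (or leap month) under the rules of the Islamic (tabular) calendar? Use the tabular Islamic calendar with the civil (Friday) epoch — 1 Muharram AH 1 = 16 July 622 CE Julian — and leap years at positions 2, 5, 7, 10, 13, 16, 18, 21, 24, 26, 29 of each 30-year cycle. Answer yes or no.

Year 1213 AH is year 13 of its 30-year cycle; leap positions are 2, 5, 7, 10, 13, 16, 18, 21, 24, 26, 29, so it is a leap year (355 days).

yes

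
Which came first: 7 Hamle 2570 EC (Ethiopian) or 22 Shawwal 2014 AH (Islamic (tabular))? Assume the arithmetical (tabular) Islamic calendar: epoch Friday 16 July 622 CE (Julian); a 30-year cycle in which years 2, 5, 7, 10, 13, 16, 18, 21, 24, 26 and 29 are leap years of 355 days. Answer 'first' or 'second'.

The two dates have Julian Day Numbers 2662854 and 2662067 respectively.
Since 2662067 < 2662854, the second date comes first.

second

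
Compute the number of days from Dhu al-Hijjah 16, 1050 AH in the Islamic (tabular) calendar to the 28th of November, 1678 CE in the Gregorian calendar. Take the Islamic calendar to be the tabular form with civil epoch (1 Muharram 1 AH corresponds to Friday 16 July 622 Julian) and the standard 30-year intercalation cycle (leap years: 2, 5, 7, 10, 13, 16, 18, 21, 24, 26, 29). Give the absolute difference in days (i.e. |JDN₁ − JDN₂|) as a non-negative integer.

First date → JDN 2320511; second date → JDN 2334269.
The interval is |2320511 − 2334269| = 13758 days.

13758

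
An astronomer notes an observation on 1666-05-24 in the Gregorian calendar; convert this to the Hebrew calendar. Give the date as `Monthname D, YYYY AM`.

Iyar 19, 5426 AM

Both dates share Julian Day Number 2329698; in the Hebrew calendar that is 19 Iyar 5426 AM.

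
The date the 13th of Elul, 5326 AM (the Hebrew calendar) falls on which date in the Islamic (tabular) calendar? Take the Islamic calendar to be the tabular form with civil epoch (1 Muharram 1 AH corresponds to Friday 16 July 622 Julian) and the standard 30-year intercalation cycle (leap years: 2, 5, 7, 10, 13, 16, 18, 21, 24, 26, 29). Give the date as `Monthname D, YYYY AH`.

Safar 11, 974 AH

Both dates share Julian Day Number 2293279; in the tabular Islamic calendar that is 11 Safar 974 AH.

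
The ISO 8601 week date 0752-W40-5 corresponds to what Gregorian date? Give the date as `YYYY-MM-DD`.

ISO week 1 of 752 is the week containing the first Thursday of 752.
Week 40, day 5 (Friday) lands on 0752-10-03.

0752-10-03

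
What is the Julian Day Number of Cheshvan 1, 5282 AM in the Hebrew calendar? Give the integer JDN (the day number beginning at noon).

In the proleptic Gregorian calendar the same day is 12 October 1521.
JDN 2299161 is 15 October 1582 CE (Gregorian); the target day is −22283 days from there, so JDN = 2276878.

2276878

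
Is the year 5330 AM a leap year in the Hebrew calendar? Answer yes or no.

no

Hebrew year 5330 is year 10 of its 19-year Metonic cycle; leap years are at positions 3, 6, 8, 11, 14, 17, 19, so it is a common year (12 months).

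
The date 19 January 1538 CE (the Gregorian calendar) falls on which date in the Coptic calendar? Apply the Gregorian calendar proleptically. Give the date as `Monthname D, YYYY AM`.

Julian Day Number of the source date = 2282821.
Converting JDN 2282821 to the Coptic calendar gives 14 Tobi 1254 AM.

Tobi 14, 1254 AM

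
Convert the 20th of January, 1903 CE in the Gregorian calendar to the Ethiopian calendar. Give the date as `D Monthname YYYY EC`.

12 Tir 1895 EC

Julian Day Number of the source date = 2416135.
Converting JDN 2416135 to the Ethiopian calendar gives 12 Tir 1895 EC.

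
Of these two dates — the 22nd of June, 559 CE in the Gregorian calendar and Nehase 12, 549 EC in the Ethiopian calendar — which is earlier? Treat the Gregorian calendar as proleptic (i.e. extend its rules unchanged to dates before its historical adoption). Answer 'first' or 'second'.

The two dates have Julian Day Numbers 1925403 and 1924719 respectively.
Since 1924719 < 1925403, the second date comes first.

second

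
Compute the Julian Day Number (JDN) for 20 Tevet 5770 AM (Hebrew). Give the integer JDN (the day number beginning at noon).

2455203

Equivalently 6 January 2010 (Gregorian).
JDN 2400001 is 17 November 1858 CE (Gregorian), MJD 0; the target day is +55202 days from there, so JDN = 2455203.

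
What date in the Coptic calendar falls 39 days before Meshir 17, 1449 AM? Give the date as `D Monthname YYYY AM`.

JDN of Meshir 17, 1449 AM = 2354078.
2354078 − 39 = 2354039.
JDN 2354039 in the Coptic calendar is 8 Tobi 1449 AM.

8 Tobi 1449 AM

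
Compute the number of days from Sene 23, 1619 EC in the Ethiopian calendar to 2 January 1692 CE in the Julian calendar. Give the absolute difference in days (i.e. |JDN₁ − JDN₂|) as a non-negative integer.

23575

First date → JDN 2315487; second date → JDN 2339062.
The interval is |2315487 − 2339062| = 23575 days.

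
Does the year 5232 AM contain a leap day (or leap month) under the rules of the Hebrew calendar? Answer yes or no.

no

Hebrew year 5232 is year 7 of its 19-year Metonic cycle; leap years are at positions 3, 6, 8, 11, 14, 17, 19, so it is a common year (12 months).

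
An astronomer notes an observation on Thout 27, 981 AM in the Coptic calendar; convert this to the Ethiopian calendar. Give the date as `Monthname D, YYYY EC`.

Meskerem 27, 1257 EC

The source date corresponds to 1 October 1264 in the proleptic Gregorian calendar (JDN 2183001).
That day falls on 27 Meskerem 1257 EC in the Ethiopian calendar.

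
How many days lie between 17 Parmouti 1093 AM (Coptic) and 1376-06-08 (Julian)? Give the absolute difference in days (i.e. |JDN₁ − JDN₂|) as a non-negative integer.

JDN of the first date = 2224109.
JDN of the second date = 2223801.
|2223801 − 2224109| = 308.

308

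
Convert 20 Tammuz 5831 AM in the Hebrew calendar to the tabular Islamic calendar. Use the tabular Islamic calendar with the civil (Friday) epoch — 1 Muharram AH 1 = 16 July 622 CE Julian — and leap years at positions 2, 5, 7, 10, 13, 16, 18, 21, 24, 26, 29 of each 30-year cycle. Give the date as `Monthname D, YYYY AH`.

Jumada al-Thani 19, 1494 AH

Julian Day Number of the source date = 2477675.
Converting JDN 2477675 to the tabular Islamic calendar gives 19 Jumada al-Thani 1494 AH.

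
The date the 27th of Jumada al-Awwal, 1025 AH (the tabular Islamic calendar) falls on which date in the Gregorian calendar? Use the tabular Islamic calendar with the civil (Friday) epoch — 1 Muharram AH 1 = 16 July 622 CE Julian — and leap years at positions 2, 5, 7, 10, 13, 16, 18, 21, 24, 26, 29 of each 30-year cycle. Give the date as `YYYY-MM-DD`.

Both dates share Julian Day Number 2311455; in the Gregorian calendar that is 12 June 1616 CE.

1616-06-12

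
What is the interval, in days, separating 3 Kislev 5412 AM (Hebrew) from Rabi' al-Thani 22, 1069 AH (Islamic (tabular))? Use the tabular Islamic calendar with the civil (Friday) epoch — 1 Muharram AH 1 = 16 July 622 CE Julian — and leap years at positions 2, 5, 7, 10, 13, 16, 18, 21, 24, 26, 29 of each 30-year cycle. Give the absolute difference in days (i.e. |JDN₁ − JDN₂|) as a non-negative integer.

2619

JDN of the first date = 2324395.
JDN of the second date = 2327014.
|2327014 − 2324395| = 2619.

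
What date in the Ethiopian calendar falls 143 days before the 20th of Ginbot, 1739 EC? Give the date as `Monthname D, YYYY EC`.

JDN of the 20th of Ginbot, 1739 EC = 2359284.
2359284 − 143 = 2359141.
JDN 2359141 in the Ethiopian calendar is Tahsas 27, 1739 EC.

Tahsas 27, 1739 EC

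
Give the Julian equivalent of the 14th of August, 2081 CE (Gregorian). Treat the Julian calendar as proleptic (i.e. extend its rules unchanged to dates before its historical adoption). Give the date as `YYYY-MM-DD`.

2081-08-01

The Julian–Gregorian offset here is 13 days (Julian trailing).
14 August 2081 Gregorian − 13 days → 1 August 2081 Julian.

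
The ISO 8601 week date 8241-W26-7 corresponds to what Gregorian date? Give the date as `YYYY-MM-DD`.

8241-07-04

ISO week 1 of 8241 is the week containing the first Thursday of 8241.
Week 26, day 7 (Sunday) lands on 8241-07-04.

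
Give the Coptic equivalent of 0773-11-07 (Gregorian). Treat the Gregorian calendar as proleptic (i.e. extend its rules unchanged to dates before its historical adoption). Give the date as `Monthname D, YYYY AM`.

Hathor 7, 490 AM

Both dates share Julian Day Number 2003703; in the Coptic calendar that is 7 Hathor 490 AM.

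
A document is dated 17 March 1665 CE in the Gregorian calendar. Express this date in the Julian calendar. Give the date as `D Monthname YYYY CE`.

7 March 1665 CE

At this point the Julian calendar is 10 days behind the Gregorian.
17 March 1665 Gregorian − 10 days → 7 March 1665 Julian.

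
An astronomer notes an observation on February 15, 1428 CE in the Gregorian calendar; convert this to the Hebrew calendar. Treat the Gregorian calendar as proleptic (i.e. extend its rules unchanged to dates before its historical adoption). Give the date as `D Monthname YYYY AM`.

Julian Day Number of the source date = 2242671.
Converting JDN 2242671 to the Hebrew calendar gives 19 Shevat 5188 AM.

19 Shevat 5188 AM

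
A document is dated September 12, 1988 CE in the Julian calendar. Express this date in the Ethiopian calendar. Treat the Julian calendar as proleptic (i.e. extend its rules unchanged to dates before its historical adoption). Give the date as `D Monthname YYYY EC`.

15 Meskerem 1981 EC

Julian Day Number of the source date = 2447430.
Converting JDN 2447430 to the Ethiopian calendar gives 15 Meskerem 1981 EC.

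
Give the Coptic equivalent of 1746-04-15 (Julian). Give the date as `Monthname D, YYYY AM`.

Julian Day Number of the source date = 2358889.
Converting JDN 2358889 to the Coptic calendar gives 20 Parmouti 1462 AM.

Parmouti 20, 1462 AM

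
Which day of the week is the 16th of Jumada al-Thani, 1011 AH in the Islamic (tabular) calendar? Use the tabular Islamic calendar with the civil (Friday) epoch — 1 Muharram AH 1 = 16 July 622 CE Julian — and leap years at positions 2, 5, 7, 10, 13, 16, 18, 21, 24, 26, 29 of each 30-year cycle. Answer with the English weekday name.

Sunday

In the Gregorian calendar this is 1 December 1602 (JDN 2306513).
JDN 2306513 mod 7 = 6, and JDN 0 was a Monday, so this is a Sunday.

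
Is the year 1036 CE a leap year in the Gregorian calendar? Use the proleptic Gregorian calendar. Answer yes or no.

1036 is divisible by 4 and not by 100, so it is a leap year.

yes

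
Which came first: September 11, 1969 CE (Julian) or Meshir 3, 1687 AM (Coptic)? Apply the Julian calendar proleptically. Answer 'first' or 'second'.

The two dates have Julian Day Numbers 2440489 and 2440993 respectively.
Since 2440489 < 2440993, the first date comes first.

first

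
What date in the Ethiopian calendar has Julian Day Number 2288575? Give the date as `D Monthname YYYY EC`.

The proleptic Gregorian equivalent of JDN 2288575 is 21 October 1553.
In the Ethiopian calendar that day is 14 Tikimt 1546 EC.

14 Tikimt 1546 EC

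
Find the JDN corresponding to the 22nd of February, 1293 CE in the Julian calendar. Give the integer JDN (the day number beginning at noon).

In the proleptic Gregorian calendar the same day is 1 March 1293.
JDN 2451545 is 1 January 2000 CE (Gregorian); the target day is −258166 days from there, so JDN = 2193379.

2193379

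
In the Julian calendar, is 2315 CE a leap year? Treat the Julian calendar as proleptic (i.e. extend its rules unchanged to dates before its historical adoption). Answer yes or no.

no

2315 mod 4 = 3, so it is a common year in the Julian calendar.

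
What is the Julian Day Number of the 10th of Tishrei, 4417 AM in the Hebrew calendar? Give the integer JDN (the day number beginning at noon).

1960938

In the proleptic Gregorian calendar the same day is 6 October 656.
JDN 2451545 is 1 January 2000 CE (Gregorian); the target day is −490607 days from there, so JDN = 1960938.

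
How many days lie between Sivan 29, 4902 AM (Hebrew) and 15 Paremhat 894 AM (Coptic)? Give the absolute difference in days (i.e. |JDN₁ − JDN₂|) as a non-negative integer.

13044

First date → JDN 2138348; second date → JDN 2151392.
The interval is |2138348 − 2151392| = 13044 days.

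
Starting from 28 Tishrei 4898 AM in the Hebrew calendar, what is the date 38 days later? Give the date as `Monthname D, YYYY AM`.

Kislev 6, 4898 AM

The starting date is JDN 2136635; 2136635 + 38 = 2136673.
JDN 2136673 corresponds to Kislev 6, 4898 AM.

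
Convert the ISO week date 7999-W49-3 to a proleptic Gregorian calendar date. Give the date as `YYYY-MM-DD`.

7999-12-08

ISO week 1 of 7999 is the week containing the first Thursday of 7999.
Week 49, day 3 (Wednesday) lands on 7999-12-08.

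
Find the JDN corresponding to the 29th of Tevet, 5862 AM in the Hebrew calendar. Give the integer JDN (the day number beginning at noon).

In the Gregorian calendar the same day is 20 January 2102.
JDN 2299161 is 15 October 1582 CE (Gregorian); the target day is +189658 days from there, so JDN = 2488819.

2488819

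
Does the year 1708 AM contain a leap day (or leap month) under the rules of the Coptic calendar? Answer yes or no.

no

1708 mod 4 = 0; in the Coptic calendar a year is leap when year mod 4 = 3, so it is a common year.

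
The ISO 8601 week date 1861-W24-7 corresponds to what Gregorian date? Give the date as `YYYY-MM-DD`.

1861-06-16

ISO week 1 of 1861 is the week containing the first Thursday of 1861.
Week 24, day 7 (Sunday) lands on 1861-06-16.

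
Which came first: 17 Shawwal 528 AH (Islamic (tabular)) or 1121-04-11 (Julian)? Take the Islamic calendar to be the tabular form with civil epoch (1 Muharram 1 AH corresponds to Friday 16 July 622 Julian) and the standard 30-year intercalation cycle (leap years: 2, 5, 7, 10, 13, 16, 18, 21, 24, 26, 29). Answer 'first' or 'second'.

second

Converting both to JDN: 2135473 vs 2130604; the smaller is the second.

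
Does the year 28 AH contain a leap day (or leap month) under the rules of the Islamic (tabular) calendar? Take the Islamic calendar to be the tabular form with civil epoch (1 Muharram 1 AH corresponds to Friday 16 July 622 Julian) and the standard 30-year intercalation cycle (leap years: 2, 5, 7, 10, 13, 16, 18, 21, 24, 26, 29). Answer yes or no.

Year 28 AH is year 28 of its 30-year cycle; leap positions are 2, 5, 7, 10, 13, 16, 18, 21, 24, 26, 29, so it is a common year (354 days).

no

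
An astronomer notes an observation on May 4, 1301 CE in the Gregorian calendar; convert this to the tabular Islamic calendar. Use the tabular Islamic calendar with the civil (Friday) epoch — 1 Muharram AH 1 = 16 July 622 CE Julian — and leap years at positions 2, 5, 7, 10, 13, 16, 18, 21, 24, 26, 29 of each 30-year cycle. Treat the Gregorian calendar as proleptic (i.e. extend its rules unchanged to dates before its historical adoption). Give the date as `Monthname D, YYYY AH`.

Sha'ban 16, 700 AH

Julian Day Number of the source date = 2196364.
Converting JDN 2196364 to the tabular Islamic calendar gives 16 Sha'ban 700 AH.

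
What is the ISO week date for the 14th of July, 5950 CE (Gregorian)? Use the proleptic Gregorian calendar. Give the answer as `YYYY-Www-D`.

5950-W28-5

The weekday is Friday (ISO weekday 5).
That Friday belongs to ISO week 28 of ISO year 5950.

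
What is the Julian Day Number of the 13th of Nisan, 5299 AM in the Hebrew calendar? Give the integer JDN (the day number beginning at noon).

In the proleptic Gregorian calendar the same day is 11 April 1539.
JDN 2400001 is 17 November 1858 CE (Gregorian), MJD 0; the target day is −116733 days from there, so JDN = 2283268.

2283268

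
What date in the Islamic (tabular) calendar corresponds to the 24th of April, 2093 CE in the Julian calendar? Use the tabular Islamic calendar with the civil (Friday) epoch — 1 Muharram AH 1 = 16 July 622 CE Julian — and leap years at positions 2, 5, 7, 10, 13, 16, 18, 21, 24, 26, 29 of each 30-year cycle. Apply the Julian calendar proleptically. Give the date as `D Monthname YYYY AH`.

Julian Day Number of the source date = 2485640.
Converting JDN 2485640 to the tabular Islamic calendar gives 11 Dhu al-Hijjah 1516 AH.

11 Dhu al-Hijjah 1516 AH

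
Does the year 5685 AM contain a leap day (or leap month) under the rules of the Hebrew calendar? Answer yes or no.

Hebrew year 5685 is year 4 of its 19-year Metonic cycle; leap years are at positions 3, 6, 8, 11, 14, 17, 19, so it is a common year (12 months).

no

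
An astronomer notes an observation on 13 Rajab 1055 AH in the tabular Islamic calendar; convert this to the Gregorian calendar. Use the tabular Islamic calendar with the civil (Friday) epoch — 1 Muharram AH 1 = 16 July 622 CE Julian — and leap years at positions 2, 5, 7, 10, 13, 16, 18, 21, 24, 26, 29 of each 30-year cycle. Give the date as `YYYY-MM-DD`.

1645-09-04

Julian Day Number of the source date = 2322131.
Converting JDN 2322131 to the Gregorian calendar gives 4 September 1645 CE.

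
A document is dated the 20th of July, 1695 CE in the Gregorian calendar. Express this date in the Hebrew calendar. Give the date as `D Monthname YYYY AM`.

Julian Day Number of the source date = 2340347.
Converting JDN 2340347 to the Hebrew calendar gives 8 Av 5455 AM.

8 Av 5455 AM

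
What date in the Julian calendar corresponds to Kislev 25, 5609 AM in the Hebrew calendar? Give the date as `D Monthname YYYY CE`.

8 December 1848 CE

The source date corresponds to 20 December 1848 in the Gregorian calendar (JDN 2396382).
That day falls on 8 December 1848 CE in the Julian calendar.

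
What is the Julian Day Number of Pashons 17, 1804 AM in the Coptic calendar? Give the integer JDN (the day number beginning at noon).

2483832

Equivalently 25 May 2088 (Gregorian).
JDN 2400001 is 17 November 1858 CE (Gregorian), MJD 0; the target day is +83831 days from there, so JDN = 2483832.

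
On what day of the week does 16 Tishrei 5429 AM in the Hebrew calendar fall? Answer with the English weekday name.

This is JDN 2330549 (21 September 1668 Gregorian).
JDN 2330549 mod 7 = 4, and JDN 0 was a Monday, so this is a Friday.

Friday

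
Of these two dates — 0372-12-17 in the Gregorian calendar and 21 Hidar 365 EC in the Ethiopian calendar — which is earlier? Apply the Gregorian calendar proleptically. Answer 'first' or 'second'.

second

Converting both to JDN: 1857281 vs 1857252; the smaller is the second.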